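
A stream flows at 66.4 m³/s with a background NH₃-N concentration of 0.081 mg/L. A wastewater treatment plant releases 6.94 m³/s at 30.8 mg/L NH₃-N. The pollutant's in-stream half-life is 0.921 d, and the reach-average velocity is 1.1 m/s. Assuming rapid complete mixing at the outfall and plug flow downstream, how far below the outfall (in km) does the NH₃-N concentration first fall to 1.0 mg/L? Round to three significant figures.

Mixed concentration C = ΣQC/ΣQ = (66.40·0.08100 + 6.940·30.80) / 73.34 = 219.1/73.34 = 2.988 mg/L.
Half-life 0.921 d → k = ln 2 / 0.921 = 0.7526 d⁻¹.
Set 2.988·exp(−k·t) = 1.0 → t = ln(2.988/1.0)/k = 125700 s = 34.90 h.
Distance = v·t = 1.1·125700 = 138200 m = 138.2 km.

138 km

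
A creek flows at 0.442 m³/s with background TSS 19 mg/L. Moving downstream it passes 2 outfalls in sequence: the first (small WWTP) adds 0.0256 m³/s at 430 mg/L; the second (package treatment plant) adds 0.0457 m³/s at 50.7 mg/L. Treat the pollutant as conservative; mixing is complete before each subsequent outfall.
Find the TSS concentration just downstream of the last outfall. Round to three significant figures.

42.3 mg/L

After outfall 1: Q = 0.4420 + 0.02560 = 0.4676 m³/s; C = (0.4420·19.00 + 0.02560·430.0)/0.4676 = 41.50 mg/L.
After outfall 2: Q = 0.4676 + 0.04570 = 0.5133 m³/s; C = (0.4676·41.50 + 0.04570·50.70)/0.5133 = 42.32 mg/L.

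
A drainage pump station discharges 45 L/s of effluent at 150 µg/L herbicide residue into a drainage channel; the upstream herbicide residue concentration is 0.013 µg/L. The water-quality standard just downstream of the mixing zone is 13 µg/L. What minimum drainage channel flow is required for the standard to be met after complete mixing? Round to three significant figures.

475 L/s

Set C_mix = 13: (Q·0.01300 + 45.00·150.0) / (Q + 45.00) = 13
→ Q = 45.00·(150.0 − 13)/(13 − 0.01300) = 474.7 L/s.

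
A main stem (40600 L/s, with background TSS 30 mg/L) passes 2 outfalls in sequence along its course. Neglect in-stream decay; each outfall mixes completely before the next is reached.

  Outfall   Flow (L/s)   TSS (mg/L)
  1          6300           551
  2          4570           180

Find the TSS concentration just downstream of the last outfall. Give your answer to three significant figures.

107 mg/L

After outfall 1: Q = 40600 + 6300 = 46900 L/s; C = (40600·30.00 + 6300·551.0)/46900 = 99.99 mg/L.
After outfall 2: Q = 46900 + 4570 = 51470 L/s; C = (46900·99.99 + 4570·180.0)/51470 = 107.1 mg/L.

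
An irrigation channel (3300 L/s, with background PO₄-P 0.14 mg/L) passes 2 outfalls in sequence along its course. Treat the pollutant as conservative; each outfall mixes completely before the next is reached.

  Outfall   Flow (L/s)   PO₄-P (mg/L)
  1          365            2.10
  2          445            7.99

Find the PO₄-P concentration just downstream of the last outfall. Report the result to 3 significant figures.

1.16 mg/L

Outfall 1: combined Q = 3665 L/s; C = (3300·0.1400 + 365.0·2.100)/3665 = 0.3352 mg/L.
Outfall 2: combined Q = 4110 L/s; C = (3665·0.3352 + 445.0·7.990)/4110 = 1.164 mg/L.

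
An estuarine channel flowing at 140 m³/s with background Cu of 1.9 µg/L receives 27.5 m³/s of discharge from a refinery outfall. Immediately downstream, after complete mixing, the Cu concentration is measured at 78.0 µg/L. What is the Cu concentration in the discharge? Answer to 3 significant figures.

Mass balance: 140.0·1.900 + 27.50·Cₑ = 167.5·78.00
→ Cₑ = (167.5·78.00 − 140.0·1.900) / 27.50 = 465.4 µg/L.

465 µg/L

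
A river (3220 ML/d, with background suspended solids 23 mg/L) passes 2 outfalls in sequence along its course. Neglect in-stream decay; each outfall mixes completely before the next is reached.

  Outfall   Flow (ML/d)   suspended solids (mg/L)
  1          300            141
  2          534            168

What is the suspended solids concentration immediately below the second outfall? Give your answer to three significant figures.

Outfall 1: combined Q = 3520 ML/d; C = (3220·23.00 + 300.0·141.0)/3520 = 33.06 mg/L.
Outfall 2: combined Q = 4054 ML/d; C = (3520·33.06 + 534.0·168.0)/4054 = 50.83 mg/L.

50.8 mg/L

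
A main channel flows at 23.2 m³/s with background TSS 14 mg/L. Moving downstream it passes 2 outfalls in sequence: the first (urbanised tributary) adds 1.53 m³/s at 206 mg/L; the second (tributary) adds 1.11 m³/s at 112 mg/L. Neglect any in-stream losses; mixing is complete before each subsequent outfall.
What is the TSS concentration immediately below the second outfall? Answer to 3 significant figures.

29.6 mg/L

Outfall 1: combined Q = 24.73 m³/s; C = (23.20·14.00 + 1.530·206.0)/24.73 = 25.88 mg/L.
Outfall 2: combined Q = 25.84 m³/s; C = (24.73·25.88 + 1.110·112.0)/25.84 = 29.58 mg/L.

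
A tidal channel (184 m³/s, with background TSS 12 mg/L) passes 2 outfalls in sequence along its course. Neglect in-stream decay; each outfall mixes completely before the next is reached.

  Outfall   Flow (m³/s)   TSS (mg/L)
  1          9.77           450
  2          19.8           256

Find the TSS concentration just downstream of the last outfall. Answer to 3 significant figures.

54.7 mg/L

Below outfall 1: Q → 193.8 m³/s, C = (184.0·12.00 + 9.770·450.0)/193.8 = 34.08 mg/L.
Below outfall 2: Q → 213.6 m³/s, C = (193.8·34.08 + 19.80·256.0)/213.6 = 54.66 mg/L.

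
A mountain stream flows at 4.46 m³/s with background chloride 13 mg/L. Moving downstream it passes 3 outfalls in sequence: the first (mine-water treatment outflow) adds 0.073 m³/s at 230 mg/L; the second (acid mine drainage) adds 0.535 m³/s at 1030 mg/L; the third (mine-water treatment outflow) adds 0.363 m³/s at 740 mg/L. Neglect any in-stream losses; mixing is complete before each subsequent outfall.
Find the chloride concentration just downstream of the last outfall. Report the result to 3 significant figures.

Outfall 1: combined Q = 4.533 m³/s; C = (4.460·13.00 + 0.07300·230.0)/4.533 = 16.49 mg/L.
Outfall 2: combined Q = 5.068 m³/s; C = (4.533·16.49 + 0.5350·1030)/5.068 = 123.5 mg/L.
Outfall 3: combined Q = 5.431 m³/s; C = (5.068·123.5 + 0.3630·740.0)/5.431 = 164.7 mg/L.

165 mg/L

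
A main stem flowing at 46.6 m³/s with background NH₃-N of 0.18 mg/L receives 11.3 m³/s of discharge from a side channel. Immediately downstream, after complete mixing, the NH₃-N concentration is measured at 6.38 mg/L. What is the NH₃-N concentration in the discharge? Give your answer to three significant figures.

31.9 mg/L

Mass balance: 46.60·0.1800 + 11.30·Cₑ = 57.90·6.380
→ Cₑ = (57.90·6.380 − 46.60·0.1800) / 11.30 = 31.95 mg/L.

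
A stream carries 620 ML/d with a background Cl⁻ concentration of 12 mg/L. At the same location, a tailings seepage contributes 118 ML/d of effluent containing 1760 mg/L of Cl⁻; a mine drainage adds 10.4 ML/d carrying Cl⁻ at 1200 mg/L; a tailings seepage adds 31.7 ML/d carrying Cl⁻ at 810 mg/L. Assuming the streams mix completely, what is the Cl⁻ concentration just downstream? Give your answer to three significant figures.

325 mg/L

Conservation of mass: C = (620.0·12.00 + 118.0·1760 + 10.40·1200 + 31.70·810.0) / 780.1 = 253300/780.1 = 324.7 mg/L.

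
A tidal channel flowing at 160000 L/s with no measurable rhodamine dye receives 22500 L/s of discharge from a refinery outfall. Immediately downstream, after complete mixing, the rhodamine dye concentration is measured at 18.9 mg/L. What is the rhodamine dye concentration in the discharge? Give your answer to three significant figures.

Mass balance: 160000·0 + 22500·Cₑ = 182500·18.90
→ Cₑ = (182500·18.90 − 160000·0) / 22500 = 153.3 mg/L.

153 mg/L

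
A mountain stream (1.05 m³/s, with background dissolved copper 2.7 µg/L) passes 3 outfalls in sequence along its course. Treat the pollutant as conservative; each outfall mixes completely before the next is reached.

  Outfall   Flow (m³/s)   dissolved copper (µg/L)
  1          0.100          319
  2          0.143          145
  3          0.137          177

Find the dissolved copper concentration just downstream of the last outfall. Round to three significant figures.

55.7 µg/L

After outfall 1: Q = 1.050 + 0.1000 = 1.150 m³/s; C = (1.050·2.700 + 0.1000·319.0)/1.150 = 30.20 µg/L.
After outfall 2: Q = 1.150 + 0.1430 = 1.293 m³/s; C = (1.150·30.20 + 0.1430·145.0)/1.293 = 42.90 µg/L.
After outfall 3: Q = 1.293 + 0.1370 = 1.430 m³/s; C = (1.293·42.90 + 0.1370·177.0)/1.430 = 55.75 µg/L.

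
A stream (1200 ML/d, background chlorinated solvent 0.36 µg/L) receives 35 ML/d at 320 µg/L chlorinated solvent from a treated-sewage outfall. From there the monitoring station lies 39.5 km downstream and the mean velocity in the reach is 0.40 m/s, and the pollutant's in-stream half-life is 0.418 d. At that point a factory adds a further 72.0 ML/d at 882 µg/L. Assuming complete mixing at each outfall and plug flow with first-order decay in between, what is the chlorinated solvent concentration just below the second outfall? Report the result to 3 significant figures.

49.9 µg/L

After mixing, C = (1200·0.3600 + 35.00·320.0) / 1235 = 11630/1235 = 9.419 µg/L; combined flow 1235 ML/d.
Travel time t = 39.5·1000 / 0.40 = 98750 s = 27.43 h.
Half-life 0.418 d → k = ln 2 / 0.418 = 1.658 d⁻¹.
Decay over the reach: 9.419·exp(−kt) = 9.419·0.1503 = 1.415 µg/L.
At the second outfall, C = (1235·1.415 + 72.00·882.0) / (1235 + 72.00) = 49.93 µg/L.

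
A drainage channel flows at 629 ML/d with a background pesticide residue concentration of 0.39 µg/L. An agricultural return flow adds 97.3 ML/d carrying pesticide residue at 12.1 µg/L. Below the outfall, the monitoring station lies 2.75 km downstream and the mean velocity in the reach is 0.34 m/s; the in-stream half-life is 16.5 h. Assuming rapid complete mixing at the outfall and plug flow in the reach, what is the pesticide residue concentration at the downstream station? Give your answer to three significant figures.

After mixing, C = (629.0·0.3900 + 97.30·12.10) / 726.3 = 1423/726.3 = 1.959 µg/L.
Travel time t = 2.75·1000 / 0.34 = 8088 s = 2.247 h.
Half-life 16.5 h → k = ln 2 / 16.5 = 0.04201 h⁻¹ = 1.008 d⁻¹.
After decay, C = 1.959 × e^(−kt) = 1.959 × 0.9099 = 1.782 µg/L.

1.78 µg/L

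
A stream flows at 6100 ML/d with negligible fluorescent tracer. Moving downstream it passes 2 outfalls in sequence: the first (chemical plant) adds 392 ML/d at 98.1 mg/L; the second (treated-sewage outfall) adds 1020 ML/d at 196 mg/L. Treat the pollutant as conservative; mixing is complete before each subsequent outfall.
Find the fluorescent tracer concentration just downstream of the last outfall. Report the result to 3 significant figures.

31.7 mg/L

Outfall 1: combined Q = 6492 ML/d; C = (6100·0 + 392.0·98.10)/6492 = 5.923 mg/L.
Outfall 2: combined Q = 7512 ML/d; C = (6492·5.923 + 1020·196.0)/7512 = 31.73 mg/L.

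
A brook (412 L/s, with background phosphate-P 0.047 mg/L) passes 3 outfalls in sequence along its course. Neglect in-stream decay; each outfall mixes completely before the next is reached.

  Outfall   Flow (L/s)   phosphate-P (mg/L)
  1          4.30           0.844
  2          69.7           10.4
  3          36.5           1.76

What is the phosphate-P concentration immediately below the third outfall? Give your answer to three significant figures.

Below outfall 1: Q → 416.3 L/s, C = (412.0·0.04700 + 4.300·0.8440)/416.3 = 0.05523 mg/L.
Below outfall 2: Q → 486.0 L/s, C = (416.3·0.05523 + 69.70·10.40)/486.0 = 1.539 mg/L.
Below outfall 3: Q → 522.5 L/s, C = (486.0·1.539 + 36.50·1.760)/522.5 = 1.554 mg/L.

1.55 mg/L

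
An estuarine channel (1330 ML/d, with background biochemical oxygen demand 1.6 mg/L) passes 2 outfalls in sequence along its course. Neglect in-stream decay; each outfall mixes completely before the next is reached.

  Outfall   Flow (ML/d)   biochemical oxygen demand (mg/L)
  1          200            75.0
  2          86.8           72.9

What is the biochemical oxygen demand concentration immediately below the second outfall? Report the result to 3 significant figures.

Outfall 1: combined Q = 1530 ML/d; C = (1330·1.600 + 200.0·75.00)/1530 = 11.19 mg/L.
Outfall 2: combined Q = 1617 ML/d; C = (1530·11.19 + 86.80·72.90)/1617 = 14.51 mg/L.

14.5 mg/L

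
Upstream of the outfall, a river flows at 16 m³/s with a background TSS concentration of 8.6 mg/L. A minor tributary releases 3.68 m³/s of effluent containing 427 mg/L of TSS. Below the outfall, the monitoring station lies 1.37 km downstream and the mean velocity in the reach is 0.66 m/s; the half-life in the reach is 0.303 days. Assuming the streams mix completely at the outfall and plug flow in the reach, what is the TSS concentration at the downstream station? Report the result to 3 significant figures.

82.2 mg/L

After mixing, C = (16.00·8.600 + 3.680·427.0) / 19.68 = 1709/19.68 = 86.84 mg/L.
Travel time t = 1.37·1000 / 0.66 = 2076 s = 0.5766 h.
Half-life 0.303 d → k = ln 2 / 0.303 = 2.288 d⁻¹.
After decay, C = 86.84 × e^(−kt) = 86.84 × 0.9465 = 82.19 mg/L.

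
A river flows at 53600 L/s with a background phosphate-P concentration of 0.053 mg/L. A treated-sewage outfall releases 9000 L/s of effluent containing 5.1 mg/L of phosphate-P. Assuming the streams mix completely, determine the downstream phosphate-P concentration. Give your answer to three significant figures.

After mixing, C = (53600·0.05300 + 9000·5.100) / 62600 = 48740/62600 = 0.7786 mg/L.

0.779 mg/L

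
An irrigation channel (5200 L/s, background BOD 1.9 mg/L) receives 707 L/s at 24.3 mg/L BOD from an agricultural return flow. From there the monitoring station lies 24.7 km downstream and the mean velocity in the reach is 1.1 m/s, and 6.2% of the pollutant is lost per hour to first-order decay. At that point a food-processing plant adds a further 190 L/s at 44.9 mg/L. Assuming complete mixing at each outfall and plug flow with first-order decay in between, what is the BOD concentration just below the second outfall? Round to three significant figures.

Mass balance: C = (5200·1.900 + 707.0·24.30) / 5907 = 27060/5907 = 4.581 mg/L; combined flow 5907 L/s.
Travel time t = 24.7·1000 / 1.1 = 22450 s = 6.237 h.
6.2%/h lost → k = −ln(1 − 0.062) = 0.06401 h⁻¹.
Applying C = C₀e^(−kt): 4.581 × 0.6708 = 3.073 mg/L.
Second outfall: C = (5907·3.073 + 190.0·44.90)/6097 = 4.377 mg/L.

4.38 mg/L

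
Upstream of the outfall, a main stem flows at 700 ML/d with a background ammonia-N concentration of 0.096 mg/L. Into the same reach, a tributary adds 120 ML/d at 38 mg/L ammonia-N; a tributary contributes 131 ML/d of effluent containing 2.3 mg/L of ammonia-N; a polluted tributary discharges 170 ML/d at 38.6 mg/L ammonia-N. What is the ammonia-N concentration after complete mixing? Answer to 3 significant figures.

Flow-weighted average: C = (700.0·0.09600 + 120.0·38.00 + 131.0·2.300 + 170.0·38.60) / 1121 = 11490/1121 = 10.25 mg/L.

10.3 mg/L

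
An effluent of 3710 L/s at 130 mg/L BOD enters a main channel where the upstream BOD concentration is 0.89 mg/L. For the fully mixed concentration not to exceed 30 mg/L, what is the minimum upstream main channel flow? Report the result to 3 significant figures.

12700 L/s

Set C_mix = 30: (Q·0.8900 + 3710·130.0) / (Q + 3710) = 30
→ Q = 3710·(130.0 − 30)/(30 − 0.8900) = 12740 L/s.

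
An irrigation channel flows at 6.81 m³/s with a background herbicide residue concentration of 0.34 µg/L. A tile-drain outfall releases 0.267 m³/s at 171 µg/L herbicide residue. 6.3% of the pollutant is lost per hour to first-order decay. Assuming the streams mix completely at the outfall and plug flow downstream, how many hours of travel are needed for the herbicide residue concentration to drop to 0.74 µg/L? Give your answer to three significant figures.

Mass balance: C = (6.810·0.3400 + 0.2670·171.0) / 7.077 = 47.97/7.077 = 6.779 µg/L.
6.3%/h lost → k = −ln(1 − 0.063) = 0.06507 h⁻¹.
6.779·exp(−k·t) = 0.74 → t = ln(6.779/0.74)/k = 122500 s = 34.04 h.

34.0 h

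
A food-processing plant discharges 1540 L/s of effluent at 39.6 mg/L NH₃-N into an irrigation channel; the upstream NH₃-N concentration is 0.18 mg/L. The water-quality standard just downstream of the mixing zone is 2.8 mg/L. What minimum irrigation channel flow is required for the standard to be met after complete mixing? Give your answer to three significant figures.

21600 L/s

Set C_mix = 2.8: (Q·0.1800 + 1540·39.60) / (Q + 1540) = 2.8
→ Q = 1540·(39.60 − 2.8)/(2.8 − 0.1800) = 21630 L/s.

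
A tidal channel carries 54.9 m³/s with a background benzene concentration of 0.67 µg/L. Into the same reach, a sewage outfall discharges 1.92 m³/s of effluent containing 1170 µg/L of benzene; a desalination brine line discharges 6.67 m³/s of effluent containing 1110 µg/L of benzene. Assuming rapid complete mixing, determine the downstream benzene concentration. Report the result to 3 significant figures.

Mixed concentration C = ΣQC/ΣQ = (54.90·0.6700 + 1.920·1170 + 6.670·1110) / 63.49 = 9687/63.49 = 152.6 µg/L.

153 µg/L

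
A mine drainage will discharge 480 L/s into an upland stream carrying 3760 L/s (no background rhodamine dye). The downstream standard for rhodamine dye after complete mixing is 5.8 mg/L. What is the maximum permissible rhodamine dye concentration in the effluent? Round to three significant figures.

At the limit, (Qr·Cr + Qe·Cₑ)/(Qr + Qe) = 5.8:
Cₑ = (4240·5.8 − 3760·0) / 480.0 = 51.23 mg/L.

51.2 mg/L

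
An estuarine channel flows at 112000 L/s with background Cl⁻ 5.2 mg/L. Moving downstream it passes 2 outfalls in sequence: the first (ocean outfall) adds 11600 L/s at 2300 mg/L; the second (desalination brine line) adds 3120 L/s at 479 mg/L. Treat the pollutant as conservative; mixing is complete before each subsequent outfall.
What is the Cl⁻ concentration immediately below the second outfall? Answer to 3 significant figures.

Below outfall 1: Q → 123600 L/s, C = (112000·5.200 + 11600·2300)/123600 = 220.6 mg/L.
Below outfall 2: Q → 126700 L/s, C = (123600·220.6 + 3120·479.0)/126700 = 226.9 mg/L.

227 mg/L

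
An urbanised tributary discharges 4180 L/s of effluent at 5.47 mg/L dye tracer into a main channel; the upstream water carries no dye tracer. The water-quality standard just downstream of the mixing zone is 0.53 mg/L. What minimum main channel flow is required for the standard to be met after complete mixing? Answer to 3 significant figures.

Set C_mix = 0.53: (Q·0 + 4180·5.470) / (Q + 4180) = 0.53
→ Q = 4180·(5.470 − 0.53)/(0.53 − 0) = 38960 L/s.

39000 L/s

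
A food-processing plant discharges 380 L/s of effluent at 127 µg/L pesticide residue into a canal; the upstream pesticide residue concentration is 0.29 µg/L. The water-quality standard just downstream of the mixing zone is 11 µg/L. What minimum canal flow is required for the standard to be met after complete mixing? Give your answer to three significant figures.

4120 L/s

Set C_mix = 11: (Q·0.2900 + 380.0·127.0) / (Q + 380.0) = 11
→ Q = 380.0·(127.0 − 11)/(11 − 0.2900) = 4116 L/s.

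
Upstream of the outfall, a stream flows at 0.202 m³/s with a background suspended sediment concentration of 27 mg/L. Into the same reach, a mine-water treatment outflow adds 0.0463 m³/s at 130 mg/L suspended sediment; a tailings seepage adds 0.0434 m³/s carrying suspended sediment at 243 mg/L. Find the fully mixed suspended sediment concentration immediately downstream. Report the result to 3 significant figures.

75.5 mg/L

Mass balance: C = (0.2020·27.00 + 0.04630·130.0 + 0.04340·243.0) / 0.2917 = 22.02/0.2917 = 75.49 mg/L.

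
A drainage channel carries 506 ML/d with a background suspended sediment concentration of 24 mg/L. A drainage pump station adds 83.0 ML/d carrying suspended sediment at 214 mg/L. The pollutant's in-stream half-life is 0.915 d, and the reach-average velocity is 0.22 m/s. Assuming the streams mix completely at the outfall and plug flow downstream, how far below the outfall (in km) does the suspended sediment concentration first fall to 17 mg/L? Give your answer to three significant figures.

27.5 km

Flow-weighted average: C = (506.0·24.00 + 83.00·214.0) / 589.0 = 29910/589.0 = 50.77 mg/L.
Half-life 0.915 d → k = ln 2 / 0.915 = 0.7575 d⁻¹.
Set 50.77·exp(−k·t) = 17 → t = ln(50.77/17)/k = 124800 s = 34.67 h.
Distance = v·t = 0.22·124800 = 27450 m = 27.45 km.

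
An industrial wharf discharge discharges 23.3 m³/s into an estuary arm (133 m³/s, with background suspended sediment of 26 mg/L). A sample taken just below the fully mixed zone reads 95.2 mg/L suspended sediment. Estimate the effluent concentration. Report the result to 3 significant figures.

Mass balance: 133.0·26.00 + 23.30·Cₑ = 156.3·95.20
→ Cₑ = (156.3·95.20 − 133.0·26.00) / 23.30 = 490.2 mg/L.

490 mg/L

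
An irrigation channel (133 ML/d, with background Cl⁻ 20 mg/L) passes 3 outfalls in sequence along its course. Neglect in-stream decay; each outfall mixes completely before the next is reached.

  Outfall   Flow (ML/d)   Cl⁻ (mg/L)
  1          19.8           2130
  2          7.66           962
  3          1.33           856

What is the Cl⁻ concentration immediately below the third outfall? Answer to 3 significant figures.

330 mg/L

After outfall 1: Q = 133.0 + 19.80 = 152.8 ML/d; C = (133.0·20.00 + 19.80·2130)/152.8 = 293.4 mg/L.
After outfall 2: Q = 152.8 + 7.660 = 160.5 ML/d; C = (152.8·293.4 + 7.660·962.0)/160.5 = 325.3 mg/L.
After outfall 3: Q = 160.5 + 1.330 = 161.8 ML/d; C = (160.5·325.3 + 1.330·856.0)/161.8 = 329.7 mg/L.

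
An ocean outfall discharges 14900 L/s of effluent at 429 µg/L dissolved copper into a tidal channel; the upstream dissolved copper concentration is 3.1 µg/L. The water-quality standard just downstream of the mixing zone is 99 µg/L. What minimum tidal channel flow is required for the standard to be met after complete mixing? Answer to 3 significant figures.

Set C_mix = 99: (Q·3.100 + 14900·429.0) / (Q + 14900) = 99
→ Q = 14900·(429.0 − 99)/(99 − 3.100) = 51270 L/s.

51300 L/s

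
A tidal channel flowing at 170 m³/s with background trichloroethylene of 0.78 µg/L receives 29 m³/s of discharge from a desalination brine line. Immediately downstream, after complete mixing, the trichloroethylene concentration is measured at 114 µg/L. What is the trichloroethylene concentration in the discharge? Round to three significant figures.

778 µg/L

Mass balance: 170.0·0.7800 + 29.00·Cₑ = 199.0·114.0
→ Cₑ = (199.0·114.0 − 170.0·0.7800) / 29.00 = 777.7 µg/L.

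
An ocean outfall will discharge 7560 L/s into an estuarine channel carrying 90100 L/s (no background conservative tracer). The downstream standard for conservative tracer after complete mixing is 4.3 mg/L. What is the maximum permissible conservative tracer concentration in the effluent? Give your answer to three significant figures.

At the limit, (Qr·Cr + Qe·Cₑ)/(Qr + Qe) = 4.3:
Cₑ = (97660·4.3 − 90100·0) / 7560 = 55.55 mg/L.

55.5 mg/L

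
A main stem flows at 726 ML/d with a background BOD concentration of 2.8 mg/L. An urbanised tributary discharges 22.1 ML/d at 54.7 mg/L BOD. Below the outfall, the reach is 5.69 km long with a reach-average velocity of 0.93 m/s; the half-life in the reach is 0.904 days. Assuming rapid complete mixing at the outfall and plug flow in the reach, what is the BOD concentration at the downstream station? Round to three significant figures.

4.10 mg/L

Mixed concentration C = ΣQC/ΣQ = (726.0·2.800 + 22.10·54.70) / 748.1 = 3242/748.1 = 4.333 mg/L.
Travel time t = 5.69·1000 / 0.93 = 6118 s = 1.700 h.
Half-life 0.904 d → k = ln 2 / 0.904 = 0.7668 d⁻¹.
After decay, C = 4.333 × e^(−kt) = 4.333 × 0.9472 = 4.104 mg/L.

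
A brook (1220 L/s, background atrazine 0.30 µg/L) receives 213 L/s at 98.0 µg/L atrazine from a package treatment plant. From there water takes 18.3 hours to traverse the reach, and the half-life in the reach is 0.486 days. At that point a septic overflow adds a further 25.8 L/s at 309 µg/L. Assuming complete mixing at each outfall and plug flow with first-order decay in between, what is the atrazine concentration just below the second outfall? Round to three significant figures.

10.4 µg/L

After mixing, C = (1220·0.3000 + 213.0·98.00) / 1433 = 21240/1433 = 14.82 µg/L; combined flow 1433 L/s.
Half-life 0.486 d → k = ln 2 / 0.486 = 1.426 d⁻¹.
After decay, C = 14.82 × e^(−kt) = 14.82 × 0.3371 = 4.996 µg/L.
Second outfall: C = (1433·4.996 + 25.80·309.0)/1459 = 10.37 µg/L.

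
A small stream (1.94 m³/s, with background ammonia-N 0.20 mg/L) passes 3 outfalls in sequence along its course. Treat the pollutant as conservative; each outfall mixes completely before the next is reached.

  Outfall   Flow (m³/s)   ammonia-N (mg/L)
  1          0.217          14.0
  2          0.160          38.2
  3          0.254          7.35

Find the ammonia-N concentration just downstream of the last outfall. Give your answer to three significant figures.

Outfall 1: combined Q = 2.157 m³/s; C = (1.940·0.2000 + 0.2170·14.00)/2.157 = 1.588 mg/L.
Outfall 2: combined Q = 2.317 m³/s; C = (2.157·1.588 + 0.1600·38.20)/2.317 = 4.117 mg/L.
Outfall 3: combined Q = 2.571 m³/s; C = (2.317·4.117 + 0.2540·7.350)/2.571 = 4.436 mg/L.

4.44 mg/L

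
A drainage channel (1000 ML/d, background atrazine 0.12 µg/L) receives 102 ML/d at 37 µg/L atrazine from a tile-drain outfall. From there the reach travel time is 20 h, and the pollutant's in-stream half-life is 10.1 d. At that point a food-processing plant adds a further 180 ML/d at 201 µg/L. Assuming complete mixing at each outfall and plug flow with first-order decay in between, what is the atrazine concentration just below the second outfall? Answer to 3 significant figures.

Conservation of mass: C = (1000·0.1200 + 102.0·37.00) / 1102 = 3894/1102 = 3.534 µg/L; combined flow 1102 ML/d.
Half-life 10.1 d → k = ln 2 / 10.1 = 0.06863 d⁻¹.
First-order decay: C = 3.534·exp(−k·t) = 3.534·0.9444 = 3.337 µg/L.
Second outfall: C = (1102·3.337 + 180.0·201.0)/1282 = 31.09 µg/L.

31.1 µg/L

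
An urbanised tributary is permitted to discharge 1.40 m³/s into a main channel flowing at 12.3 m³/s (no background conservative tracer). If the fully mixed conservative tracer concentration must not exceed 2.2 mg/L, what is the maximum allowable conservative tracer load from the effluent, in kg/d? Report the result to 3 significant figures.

Mass balance at the limit: 12.30·0 + 1.400·Cₑ = 13.70·2.2 → Cₑ = 21.53 mg/L.
Load = 1.400 m³/s × 21.53 g/m³ × 86 400 s/d = 2604 kg/d.

2600 kg/d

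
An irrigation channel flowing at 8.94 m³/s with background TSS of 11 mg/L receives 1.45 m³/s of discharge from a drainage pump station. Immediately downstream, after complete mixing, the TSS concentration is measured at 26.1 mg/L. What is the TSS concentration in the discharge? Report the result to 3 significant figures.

Mass balance: 8.940·11.00 + 1.450·Cₑ = 10.39·26.10
→ Cₑ = (10.39·26.10 − 8.940·11.00) / 1.450 = 119.2 mg/L.

119 mg/L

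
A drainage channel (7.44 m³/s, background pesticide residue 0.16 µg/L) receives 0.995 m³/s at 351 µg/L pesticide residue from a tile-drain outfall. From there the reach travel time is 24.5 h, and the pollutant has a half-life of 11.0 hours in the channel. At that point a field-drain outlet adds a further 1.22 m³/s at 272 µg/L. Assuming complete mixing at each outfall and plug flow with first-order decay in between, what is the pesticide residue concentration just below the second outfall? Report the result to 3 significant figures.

42.1 µg/L

Conservation of mass: C = (7.440·0.1600 + 0.9950·351.0) / 8.435 = 350.4/8.435 = 41.55 µg/L; combined flow 8.435 m³/s.
Half-life 11.0 h → k = ln 2 / 11.0 = 0.06301 h⁻¹ = 1.512 d⁻¹.
After decay, C = 41.55 × e^(−kt) = 41.55 × 0.2136 = 8.873 µg/L.
At the second outfall, C = (8.435·8.873 + 1.220·272.0) / (8.435 + 1.220) = 42.12 µg/L.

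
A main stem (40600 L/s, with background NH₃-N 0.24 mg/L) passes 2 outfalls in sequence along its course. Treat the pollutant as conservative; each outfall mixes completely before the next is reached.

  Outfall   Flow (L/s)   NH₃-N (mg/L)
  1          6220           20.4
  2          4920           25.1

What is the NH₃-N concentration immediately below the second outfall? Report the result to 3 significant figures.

5.03 mg/L

After outfall 1: Q = 40600 + 6220 = 46820 L/s; C = (40600·0.2400 + 6220·20.40)/46820 = 2.918 mg/L.
After outfall 2: Q = 46820 + 4920 = 51740 L/s; C = (46820·2.918 + 4920·25.10)/51740 = 5.028 mg/L.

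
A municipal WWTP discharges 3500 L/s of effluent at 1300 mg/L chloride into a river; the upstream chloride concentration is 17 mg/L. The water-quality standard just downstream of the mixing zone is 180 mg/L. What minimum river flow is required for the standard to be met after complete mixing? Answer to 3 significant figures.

Set C_mix = 180: (Q·17.00 + 3500·1300) / (Q + 3500) = 180
→ Q = 3500·(1300 − 180)/(180 − 17.00) = 24050 L/s.

24000 L/s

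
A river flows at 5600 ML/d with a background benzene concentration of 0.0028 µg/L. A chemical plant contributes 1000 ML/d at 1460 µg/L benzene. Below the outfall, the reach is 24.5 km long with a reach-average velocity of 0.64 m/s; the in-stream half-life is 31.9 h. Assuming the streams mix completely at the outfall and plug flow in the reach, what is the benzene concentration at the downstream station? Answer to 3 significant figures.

176 µg/L

Conservation of mass: C = (5600·0.002800 + 1000·1460) / 6600 = 1460000/6600 = 221.2 µg/L.
Travel time t = 24.5·1000 / 0.64 = 38280 s = 10.63 h.
Half-life 31.9 h → k = ln 2 / 31.9 = 0.02173 h⁻¹ = 0.5215 d⁻¹.
Applying C = C₀e^(−kt): 221.2 × 0.7937 = 175.6 µg/L.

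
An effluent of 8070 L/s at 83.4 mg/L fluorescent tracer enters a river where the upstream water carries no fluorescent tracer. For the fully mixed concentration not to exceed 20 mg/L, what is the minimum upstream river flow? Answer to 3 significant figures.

25600 L/s

Set C_mix = 20: (Q·0 + 8070·83.40) / (Q + 8070) = 20
→ Q = 8070·(83.40 − 20)/(20 − 0) = 25580 L/s.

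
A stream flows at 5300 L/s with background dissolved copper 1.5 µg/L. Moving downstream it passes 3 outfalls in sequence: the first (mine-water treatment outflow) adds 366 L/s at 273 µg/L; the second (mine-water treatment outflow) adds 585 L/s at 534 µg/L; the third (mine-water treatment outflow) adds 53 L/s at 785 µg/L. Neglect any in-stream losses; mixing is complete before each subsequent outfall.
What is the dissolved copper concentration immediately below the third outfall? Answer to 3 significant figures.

73.3 µg/L

Below outfall 1: Q → 5666 L/s, C = (5300·1.500 + 366.0·273.0)/5666 = 19.04 µg/L.
Below outfall 2: Q → 6251 L/s, C = (5666·19.04 + 585.0·534.0)/6251 = 67.23 µg/L.
Below outfall 3: Q → 6304 L/s, C = (6251·67.23 + 53.00·785.0)/6304 = 73.27 µg/L.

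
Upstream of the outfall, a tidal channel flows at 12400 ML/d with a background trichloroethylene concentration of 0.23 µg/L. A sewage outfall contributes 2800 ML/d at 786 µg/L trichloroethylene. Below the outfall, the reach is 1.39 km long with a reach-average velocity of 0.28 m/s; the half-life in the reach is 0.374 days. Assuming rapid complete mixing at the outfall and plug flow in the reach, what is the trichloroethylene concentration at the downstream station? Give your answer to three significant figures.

130 µg/L

Conservation of mass: C = (12400·0.2300 + 2800·786.0) / 15200 = 2204000/15200 = 145.0 µg/L.
Travel time t = 1.39·1000 / 0.28 = 4964 s = 1.379 h.
Half-life 0.374 d → k = ln 2 / 0.374 = 1.853 d⁻¹.
First-order decay: C = 145.0·exp(−k·t) = 145.0·0.8990 = 130.3 µg/L.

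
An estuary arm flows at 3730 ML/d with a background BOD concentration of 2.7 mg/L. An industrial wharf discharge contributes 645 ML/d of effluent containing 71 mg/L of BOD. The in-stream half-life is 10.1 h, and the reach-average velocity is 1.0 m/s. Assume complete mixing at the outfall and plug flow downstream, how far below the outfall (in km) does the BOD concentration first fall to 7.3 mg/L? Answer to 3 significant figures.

29.3 km

Conservation of mass: C = (3730·2.700 + 645.0·71.00) / 4375 = 55870/4375 = 12.77 mg/L.
Half-life 10.1 h → k = ln 2 / 10.1 = 0.06863 h⁻¹ = 1.647 d⁻¹.
Set 12.77·exp(−k·t) = 7.3 → t = ln(12.77/7.3)/k = 29330 s = 8.148 h.
Distance = v·t = 1.0·29330 = 29330 m = 29.33 km.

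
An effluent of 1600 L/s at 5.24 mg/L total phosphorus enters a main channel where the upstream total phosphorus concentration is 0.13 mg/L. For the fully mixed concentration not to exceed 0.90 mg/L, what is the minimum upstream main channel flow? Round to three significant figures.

9020 L/s

Set C_mix = 0.90: (Q·0.1300 + 1600·5.240) / (Q + 1600) = 0.90
→ Q = 1600·(5.240 − 0.90)/(0.90 − 0.1300) = 9018 L/s.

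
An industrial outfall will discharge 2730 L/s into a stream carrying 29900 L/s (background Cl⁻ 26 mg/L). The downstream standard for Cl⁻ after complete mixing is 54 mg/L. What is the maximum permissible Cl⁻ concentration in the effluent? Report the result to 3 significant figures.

At the limit, (Qr·Cr + Qe·Cₑ)/(Qr + Qe) = 54:
Cₑ = (32630·54 − 29900·26.00) / 2730 = 360.7 mg/L.

361 mg/L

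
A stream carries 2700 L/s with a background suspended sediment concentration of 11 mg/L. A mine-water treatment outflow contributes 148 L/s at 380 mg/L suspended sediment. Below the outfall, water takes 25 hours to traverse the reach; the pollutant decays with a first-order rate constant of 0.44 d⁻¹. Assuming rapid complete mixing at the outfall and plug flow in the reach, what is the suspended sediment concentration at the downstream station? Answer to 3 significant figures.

Mass balance: C = (2700·11.00 + 148.0·380.0) / 2848 = 85940/2848 = 30.18 mg/L.
Decay over the reach: 30.18·exp(−kt) = 30.18·0.6323 = 19.08 mg/L.

19.1 mg/L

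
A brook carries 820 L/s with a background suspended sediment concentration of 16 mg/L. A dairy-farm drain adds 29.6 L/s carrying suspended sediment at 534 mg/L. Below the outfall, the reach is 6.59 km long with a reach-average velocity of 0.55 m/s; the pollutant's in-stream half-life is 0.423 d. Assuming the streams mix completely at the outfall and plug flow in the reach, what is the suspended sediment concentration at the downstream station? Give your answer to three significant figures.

Flow-weighted average: C = (820.0·16.00 + 29.60·534.0) / 849.6 = 28930/849.6 = 34.05 mg/L.
Travel time t = 6.59·1000 / 0.55 = 11980 s = 3.328 h.
Half-life 0.423 d → k = ln 2 / 0.423 = 1.639 d⁻¹.
First-order decay: C = 34.05·exp(−k·t) = 34.05·0.7967 = 27.13 mg/L.

27.1 mg/L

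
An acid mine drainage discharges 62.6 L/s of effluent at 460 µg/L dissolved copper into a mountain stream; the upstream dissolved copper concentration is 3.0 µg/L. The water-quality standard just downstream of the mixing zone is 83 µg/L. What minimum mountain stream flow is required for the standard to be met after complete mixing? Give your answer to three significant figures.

Set C_mix = 83: (Q·3.000 + 62.60·460.0) / (Q + 62.60) = 83
→ Q = 62.60·(460.0 − 83)/(83 − 3.000) = 295.0 L/s.

295 L/s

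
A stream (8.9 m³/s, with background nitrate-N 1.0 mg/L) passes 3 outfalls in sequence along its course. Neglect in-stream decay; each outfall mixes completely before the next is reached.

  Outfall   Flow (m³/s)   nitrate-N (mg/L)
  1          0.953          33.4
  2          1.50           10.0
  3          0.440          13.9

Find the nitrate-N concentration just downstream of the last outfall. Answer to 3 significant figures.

Below outfall 1: Q → 9.853 m³/s, C = (8.900·1.000 + 0.9530·33.40)/9.853 = 4.134 mg/L.
Below outfall 2: Q → 11.35 m³/s, C = (9.853·4.134 + 1.500·10.00)/11.35 = 4.909 mg/L.
Below outfall 3: Q → 11.79 m³/s, C = (11.35·4.909 + 0.4400·13.90)/11.79 = 5.244 mg/L.

5.24 mg/L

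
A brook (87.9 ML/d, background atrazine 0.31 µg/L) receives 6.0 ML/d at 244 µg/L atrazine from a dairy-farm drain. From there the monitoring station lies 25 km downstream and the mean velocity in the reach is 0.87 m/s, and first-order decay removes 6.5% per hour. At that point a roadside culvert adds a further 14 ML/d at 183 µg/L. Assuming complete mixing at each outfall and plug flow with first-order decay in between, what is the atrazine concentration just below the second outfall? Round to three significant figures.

31.8 µg/L

Conservation of mass: C = (87.90·0.3100 + 6.000·244.0) / 93.90 = 1491/93.90 = 15.88 µg/L; combined flow 93.90 ML/d.
Travel time t = 25·1000 / 0.87 = 28740 s = 7.982 h.
6.5%/h lost → k = −ln(1 − 0.065) = 0.06721 h⁻¹.
After decay, C = 15.88 × e^(−kt) = 15.88 × 0.5848 = 9.288 µg/L.
Second outfall: C = (93.90·9.288 + 14.00·183.0)/107.9 = 31.83 µg/L.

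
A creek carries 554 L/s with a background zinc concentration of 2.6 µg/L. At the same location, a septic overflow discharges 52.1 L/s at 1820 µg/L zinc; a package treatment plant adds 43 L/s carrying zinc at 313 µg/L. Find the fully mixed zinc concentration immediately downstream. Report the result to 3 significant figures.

169 µg/L

Conservation of mass: C = (554.0·2.600 + 52.10·1820 + 43.00·313.0) / 649.1 = 109700/649.1 = 169.0 µg/L.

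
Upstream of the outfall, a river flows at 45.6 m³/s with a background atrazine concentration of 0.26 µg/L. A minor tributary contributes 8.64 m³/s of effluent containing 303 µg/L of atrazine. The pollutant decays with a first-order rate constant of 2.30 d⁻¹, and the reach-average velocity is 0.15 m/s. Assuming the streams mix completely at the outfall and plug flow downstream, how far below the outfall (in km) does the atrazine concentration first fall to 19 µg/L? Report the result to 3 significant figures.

5.28 km

Mixed concentration C = ΣQC/ΣQ = (45.60·0.2600 + 8.640·303.0) / 54.24 = 2630/54.24 = 48.48 µg/L.
Set 48.48·exp(−k·t) = 19 → t = ln(48.48/19)/k = 35190 s = 9.775 h.
Distance = v·t = 0.15·35190 = 5279 m = 5.279 km.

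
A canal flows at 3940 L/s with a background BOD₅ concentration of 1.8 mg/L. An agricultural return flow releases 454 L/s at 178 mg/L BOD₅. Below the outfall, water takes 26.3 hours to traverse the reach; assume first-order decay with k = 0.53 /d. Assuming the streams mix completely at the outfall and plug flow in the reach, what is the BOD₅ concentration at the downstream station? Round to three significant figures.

Mass balance: C = (3940·1.800 + 454.0·178.0) / 4394 = 87900/4394 = 20.01 mg/L.
Decay over the reach: 20.01·exp(−kt) = 20.01·0.5595 = 11.19 mg/L.

11.2 mg/L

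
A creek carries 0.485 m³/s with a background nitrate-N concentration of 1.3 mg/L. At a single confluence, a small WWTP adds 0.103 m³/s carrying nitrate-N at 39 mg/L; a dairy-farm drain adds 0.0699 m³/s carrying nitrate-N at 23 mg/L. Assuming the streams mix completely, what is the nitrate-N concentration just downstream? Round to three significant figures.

9.51 mg/L

Flow-weighted average: C = (0.4850·1.300 + 0.1030·39.00 + 0.06990·23.00) / 0.6579 = 6.255/0.6579 = 9.508 mg/L.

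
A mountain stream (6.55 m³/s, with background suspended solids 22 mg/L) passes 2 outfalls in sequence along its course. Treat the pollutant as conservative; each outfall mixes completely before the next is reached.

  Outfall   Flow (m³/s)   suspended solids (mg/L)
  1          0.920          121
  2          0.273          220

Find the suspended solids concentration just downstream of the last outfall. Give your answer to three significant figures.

40.7 mg/L

Below outfall 1: Q → 7.470 m³/s, C = (6.550·22.00 + 0.9200·121.0)/7.470 = 34.19 mg/L.
Below outfall 2: Q → 7.743 m³/s, C = (7.470·34.19 + 0.2730·220.0)/7.743 = 40.74 mg/L.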